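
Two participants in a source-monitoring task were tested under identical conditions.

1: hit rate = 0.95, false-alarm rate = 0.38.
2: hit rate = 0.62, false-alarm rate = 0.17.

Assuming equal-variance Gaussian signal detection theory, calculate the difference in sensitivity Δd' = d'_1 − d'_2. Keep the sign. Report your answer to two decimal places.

Δd' = 0.69

1: z(0.95) = 1.645, z(0.38) = -0.305, d' = 1.950
2: z(0.62) = 0.305, z(0.17) = -0.954, d' = 1.259
Δd' = d'_1 − d'_2 = 1.950 − 1.259 = 0.691
1 has the higher sensitivity.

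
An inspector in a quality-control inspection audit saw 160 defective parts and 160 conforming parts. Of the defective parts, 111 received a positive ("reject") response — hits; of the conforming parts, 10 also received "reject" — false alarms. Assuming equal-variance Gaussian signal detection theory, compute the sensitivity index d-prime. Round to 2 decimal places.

H = 111/160 = 0.6937
FA = 10/160 = 0.0625
Φ⁻¹(0.6937) = 0.5064, Φ⁻¹(0.0625) = -1.5341
d' = z(H) − z(FA) = 0.5064 − (-1.5341) = 2.0405

d-prime = 2.04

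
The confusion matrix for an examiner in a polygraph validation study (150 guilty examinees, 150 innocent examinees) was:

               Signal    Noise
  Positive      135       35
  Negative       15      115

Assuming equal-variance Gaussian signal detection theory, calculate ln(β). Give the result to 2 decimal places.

ln β = -0.56

H = 135/150 = 0.9000
FA = 35/150 = 0.2333
Φ⁻¹(H) = Φ⁻¹(0.9000) = 1.282
Φ⁻¹(FA) = Φ⁻¹(0.2333) = -0.728
ln β = −½·[z(H)² − z(FA)²] = −0.5 × (1.644 − 0.530) = -0.557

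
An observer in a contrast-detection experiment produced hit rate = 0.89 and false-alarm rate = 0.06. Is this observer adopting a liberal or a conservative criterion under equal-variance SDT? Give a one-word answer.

z(H) = 1.227, z(FA) = -1.555
c = −½·(z(H) + z(FA)) = 0.164
c > 0 → conservative criterion (biased toward responding “no”).

conservative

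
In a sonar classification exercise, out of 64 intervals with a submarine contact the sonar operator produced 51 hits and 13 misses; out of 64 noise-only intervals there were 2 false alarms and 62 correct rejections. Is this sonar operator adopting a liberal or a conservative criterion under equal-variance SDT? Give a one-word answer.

conservative

z(H) = 0.831, z(FA) = -1.863
c = −½·(z(H) + z(FA)) = 0.516
c > 0 → conservative criterion (biased toward responding “no”).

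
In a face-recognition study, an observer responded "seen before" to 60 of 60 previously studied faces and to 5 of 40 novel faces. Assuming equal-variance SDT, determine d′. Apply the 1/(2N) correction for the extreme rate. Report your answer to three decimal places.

d′ = 3.544

The hit rate is 60/60 = 1, so apply the 1/(2N) correction: H → 1 − 1/(2·60) = 0.99167.
z(H) = z(0.99167) = 2.3941
z(FA) = z(0.12500) = -1.1503
d' = 2.3941 − (-1.1503) = 3.5444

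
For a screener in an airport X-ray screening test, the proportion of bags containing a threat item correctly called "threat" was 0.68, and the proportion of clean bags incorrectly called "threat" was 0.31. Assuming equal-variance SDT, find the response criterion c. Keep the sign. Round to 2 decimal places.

c = 0.01

z(H) = 0.4677
z(FA) = -0.4959
c = −½·[z(H) + z(FA)] = −0.5 × (0.4677 + (-0.4959)) = 0.0141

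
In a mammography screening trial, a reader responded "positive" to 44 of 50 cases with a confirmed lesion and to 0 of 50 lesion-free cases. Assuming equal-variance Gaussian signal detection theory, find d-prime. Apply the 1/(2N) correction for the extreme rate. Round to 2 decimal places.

d-prime = 3.50

The false-alarm rate is 0/50 = 0, so apply the 1/(2N) correction: FA → 1/(2·50) = 0.01000.
z(H) = z(0.88000) = 1.175
z(FA) = z(0.01000) = -2.326
d' = 1.175 − (-2.326) = 3.501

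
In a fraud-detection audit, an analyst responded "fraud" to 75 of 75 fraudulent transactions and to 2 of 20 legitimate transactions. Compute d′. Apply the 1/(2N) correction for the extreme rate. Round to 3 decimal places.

The hit rate is 75/75 = 1, so apply the 1/(2N) correction: H → 1 − 1/(2·75) = 0.99333.
z(H) = z(0.99333) = 2.4746
z(FA) = z(0.10000) = -1.2816
d' = 2.4746 − (-1.2816) = 3.7562

d′ = 3.756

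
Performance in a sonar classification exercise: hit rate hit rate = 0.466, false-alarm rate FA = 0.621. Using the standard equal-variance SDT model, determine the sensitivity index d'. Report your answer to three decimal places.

d' = -0.393

z(0.466) = -0.0853, z(0.621) = 0.3081
d' = z(H) − z(FA) = -0.0853 − 0.3081 = -0.3934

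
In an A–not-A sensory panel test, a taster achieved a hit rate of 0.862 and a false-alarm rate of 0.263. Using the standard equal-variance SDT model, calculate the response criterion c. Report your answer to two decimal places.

Φ⁻¹(H) = 1.089
Φ⁻¹(FA) = -0.634
c = −½·[z(H) + z(FA)] = −0.5 × (1.089 + (-0.634)) = -0.2275

c = -0.23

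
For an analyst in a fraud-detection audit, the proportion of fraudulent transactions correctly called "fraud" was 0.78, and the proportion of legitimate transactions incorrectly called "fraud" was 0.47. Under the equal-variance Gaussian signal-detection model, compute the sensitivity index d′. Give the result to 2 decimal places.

d′ = 0.85

z(0.78) = 0.772, z(0.47) = -0.075
d' = z(H) − z(FA) = 0.772 − (-0.075) = 0.847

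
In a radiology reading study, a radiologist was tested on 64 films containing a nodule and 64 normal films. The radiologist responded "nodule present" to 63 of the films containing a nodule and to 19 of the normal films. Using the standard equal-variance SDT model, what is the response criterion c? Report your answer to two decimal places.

c = -0.81

H = 63/64 = 0.9844
FA = 19/64 = 0.2969
Φ⁻¹(H) = 2.155
Φ⁻¹(FA) = -0.533
c = −½·[z(H) + z(FA)] = −0.5 × (2.155 + (-0.533)) = -0.811
c < 0: the radiologist has a liberal response bias.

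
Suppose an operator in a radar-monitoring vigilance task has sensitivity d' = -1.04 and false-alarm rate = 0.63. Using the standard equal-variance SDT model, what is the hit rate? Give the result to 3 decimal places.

hit rate = 0.239

z(false-alarm rate) = z(0.63) = 0.3319
z(H) = z(FA) + d' = 0.3319 + (-1.04) = -0.7081
hit rate = Φ(-0.7081) = 0.2394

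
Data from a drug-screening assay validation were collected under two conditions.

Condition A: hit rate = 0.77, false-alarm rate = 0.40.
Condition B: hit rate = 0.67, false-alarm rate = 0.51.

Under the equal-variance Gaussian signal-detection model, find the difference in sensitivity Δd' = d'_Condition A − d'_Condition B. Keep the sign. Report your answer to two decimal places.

Condition A: z(0.77) = 0.739, z(0.40) = -0.253, d' = 0.992
Condition B: z(0.67) = 0.440, z(0.51) = 0.025, d' = 0.415
Δd' = d'_Condition A − d'_Condition B = 0.992 − 0.415 = 0.577
Condition A has the higher sensitivity.

Δd' = 0.58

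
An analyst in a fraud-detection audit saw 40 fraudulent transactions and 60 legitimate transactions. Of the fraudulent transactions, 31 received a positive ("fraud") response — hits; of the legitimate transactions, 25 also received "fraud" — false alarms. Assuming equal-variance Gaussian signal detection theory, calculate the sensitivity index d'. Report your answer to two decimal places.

H = 31/40 = 0.7750
FA = 25/60 = 0.4167
z(H) = z(0.7750) = 0.7554
z(FA) = z(0.4167) = -0.2103
d' = z(H) − z(FA) = 0.7554 − (-0.2103) = 0.9657

d' = 0.97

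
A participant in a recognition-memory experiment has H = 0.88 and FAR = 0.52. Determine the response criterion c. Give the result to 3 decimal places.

z(H) = z(0.88) = 1.1750
z(FA) = z(0.52) = 0.0502
c = −½·[z(H) + z(FA)] = −0.5 × (1.1750 + 0.0502) = -0.6126
c < 0: the participant has a liberal response bias.

c = -0.613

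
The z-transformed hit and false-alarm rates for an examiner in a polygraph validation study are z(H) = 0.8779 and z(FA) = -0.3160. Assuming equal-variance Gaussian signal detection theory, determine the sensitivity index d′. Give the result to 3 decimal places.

d′ = 1.194

d' = z(H) − z(FA) = 0.8779 − (-0.3160) = 1.1939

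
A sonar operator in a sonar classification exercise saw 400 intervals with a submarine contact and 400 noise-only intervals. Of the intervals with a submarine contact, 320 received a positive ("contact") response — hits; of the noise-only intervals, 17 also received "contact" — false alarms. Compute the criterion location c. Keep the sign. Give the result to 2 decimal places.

H = 320/400 = 0.8000
FA = 17/400 = 0.0425
z(0.8000) = 0.8416, z(0.0425) = -1.7224
c = −½·[z(H) + z(FA)] = −0.5 × (0.8416 + (-1.7224)) = 0.4404
c > 0: the sonar operator has a conservative response bias.

c = 0.44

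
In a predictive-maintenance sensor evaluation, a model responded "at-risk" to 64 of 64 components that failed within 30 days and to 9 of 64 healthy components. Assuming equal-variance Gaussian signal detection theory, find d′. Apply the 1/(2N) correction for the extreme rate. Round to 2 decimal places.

The hit rate is 64/64 = 1, so apply the 1/(2N) correction: H → 1 − 1/(2·64) = 0.99219.
z(H) = z(0.99219) = 2.418
z(FA) = z(0.14062) = -1.078
d' = 2.418 − (-1.078) = 3.496

d′ = 3.50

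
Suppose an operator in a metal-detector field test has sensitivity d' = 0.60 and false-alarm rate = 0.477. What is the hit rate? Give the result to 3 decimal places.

hit rate = 0.706

z(false-alarm rate) = z(0.477) = -0.0577
z(H) = z(FA) + d' = -0.0577 + 0.60 = 0.5423
hit rate = Φ(0.5423) = 0.7062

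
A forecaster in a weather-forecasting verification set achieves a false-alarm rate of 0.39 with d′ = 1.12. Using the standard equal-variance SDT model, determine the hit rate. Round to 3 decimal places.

z(false-alarm rate) = z(0.39) = -0.2793
z(H) = z(FA) + d' = -0.2793 + 1.12 = 0.8407
hit rate = Φ(0.8407) = 0.7997

hit rate = 0.800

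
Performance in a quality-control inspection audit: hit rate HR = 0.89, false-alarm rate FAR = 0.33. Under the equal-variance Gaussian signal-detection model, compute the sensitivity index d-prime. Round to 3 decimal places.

Φ⁻¹(0.89) = 1.2265, Φ⁻¹(0.33) = -0.4399
d' = z(H) − z(FA) = 1.2265 − (-0.4399) = 1.6664

d-prime = 1.666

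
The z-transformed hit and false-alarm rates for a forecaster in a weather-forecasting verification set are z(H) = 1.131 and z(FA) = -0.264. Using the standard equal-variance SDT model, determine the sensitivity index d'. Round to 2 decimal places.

d' = z(H) − z(FA) = 1.131 − (-0.264) = 1.395

d' = 1.40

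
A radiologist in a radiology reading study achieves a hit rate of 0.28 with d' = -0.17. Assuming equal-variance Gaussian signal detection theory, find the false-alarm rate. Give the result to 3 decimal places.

z(hit rate) = z(0.28) = -0.5828
z(FA) = z(H) − d' = -0.5828 − (-0.17) = -0.4128
false-alarm rate = Φ(-0.4128) = 0.3399

false-alarm rate = 0.340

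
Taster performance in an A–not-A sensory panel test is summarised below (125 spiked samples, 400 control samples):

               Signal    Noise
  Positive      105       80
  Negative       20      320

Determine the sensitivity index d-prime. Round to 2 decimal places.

H = 105/125 = 0.8400
FA = 80/400 = 0.2000
Φ⁻¹(0.8400) = 0.994, Φ⁻¹(0.2000) = -0.842
d' = z(H) − z(FA) = 0.994 − (-0.842) = 1.836

d-prime = 1.84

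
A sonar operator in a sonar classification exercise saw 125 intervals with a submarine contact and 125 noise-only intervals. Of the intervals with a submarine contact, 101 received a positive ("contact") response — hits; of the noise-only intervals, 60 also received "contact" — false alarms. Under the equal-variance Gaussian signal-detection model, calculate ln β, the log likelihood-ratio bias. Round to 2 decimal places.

H = 101/125 = 0.8080
FA = 60/125 = 0.4800
z(H) = z(0.8080) = 0.871
z(FA) = z(0.4800) = -0.050
ln β = −½·[z(H)² − z(FA)²] = −0.5 × (0.759 − 0.003) = -0.378

ln β = -0.38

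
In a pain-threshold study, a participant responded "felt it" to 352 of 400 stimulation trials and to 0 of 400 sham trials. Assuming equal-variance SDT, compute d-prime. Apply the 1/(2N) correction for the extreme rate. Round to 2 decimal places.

d-prime = 4.20

The false-alarm rate is 0/400 = 0, so apply the 1/(2N) correction: FA → 1/(2·400) = 0.00125.
z(H) = z(0.88000) = 1.175
z(FA) = z(0.00125) = -3.023
d' = 1.175 − (-3.023) = 4.198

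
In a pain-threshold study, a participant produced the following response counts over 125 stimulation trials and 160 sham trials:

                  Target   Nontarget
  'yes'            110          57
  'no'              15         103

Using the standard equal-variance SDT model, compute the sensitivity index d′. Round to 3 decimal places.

d′ = 1.543

H = 110/125 = 0.8800
FA = 57/160 = 0.3563
z(H) = z(0.8800) = 1.1750
z(FA) = z(0.3563) = -0.3684
d' = z(H) − z(FA) = 1.1750 − (-0.3684) = 1.5434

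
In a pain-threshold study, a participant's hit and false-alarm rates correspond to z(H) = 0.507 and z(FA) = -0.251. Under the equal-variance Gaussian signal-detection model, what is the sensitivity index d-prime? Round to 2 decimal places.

d' = z(H) − z(FA) = 0.507 − (-0.251) = 0.758

d-prime = 0.76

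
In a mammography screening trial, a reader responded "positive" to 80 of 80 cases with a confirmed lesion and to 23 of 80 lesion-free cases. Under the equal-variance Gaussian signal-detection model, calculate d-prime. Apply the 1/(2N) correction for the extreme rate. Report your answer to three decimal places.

The hit rate is 80/80 = 1, so apply the 1/(2N) correction: H → 1 − 1/(2·80) = 0.99375.
z(H) = z(0.99375) = 2.4977
z(FA) = z(0.28750) = -0.5607
d' = 2.4977 − (-0.5607) = 3.0584

d-prime = 3.058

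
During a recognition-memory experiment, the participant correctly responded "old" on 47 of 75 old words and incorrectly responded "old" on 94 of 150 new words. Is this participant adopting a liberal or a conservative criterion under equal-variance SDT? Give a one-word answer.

liberal

z(H) = 0.323, z(FA) = 0.323
c = −½·(z(H) + z(FA)) = -0.323
c < 0 → liberal criterion (biased toward responding “yes”).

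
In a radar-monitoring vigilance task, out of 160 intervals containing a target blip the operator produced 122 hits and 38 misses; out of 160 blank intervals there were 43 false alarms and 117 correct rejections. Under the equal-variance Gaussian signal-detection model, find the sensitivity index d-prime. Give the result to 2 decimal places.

H = 122/160 = 0.7625
FA = 43/160 = 0.2687
z(0.7625) = 0.7144, z(0.2687) = -0.6167
d' = z(H) − z(FA) = 0.7144 − (-0.6167) = 1.3311

d-prime = 1.33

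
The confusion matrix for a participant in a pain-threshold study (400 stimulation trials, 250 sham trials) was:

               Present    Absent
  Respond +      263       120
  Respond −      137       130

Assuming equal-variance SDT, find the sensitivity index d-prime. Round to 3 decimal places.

H = 263/400 = 0.6575
FA = 120/250 = 0.4800
z(H) = 0.4056
z(FA) = -0.0502
d' = z(H) − z(FA) = 0.4056 − (-0.0502) = 0.4558

d-prime = 0.456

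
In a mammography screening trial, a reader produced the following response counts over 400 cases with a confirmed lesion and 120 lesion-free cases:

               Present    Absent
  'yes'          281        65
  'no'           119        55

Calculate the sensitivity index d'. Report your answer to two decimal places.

d' = 0.43

H = 281/400 = 0.7025
FA = 65/120 = 0.5417
Φ⁻¹(0.7025) = 0.532, Φ⁻¹(0.5417) = 0.105
d' = z(H) − z(FA) = 0.532 − 0.105 = 0.427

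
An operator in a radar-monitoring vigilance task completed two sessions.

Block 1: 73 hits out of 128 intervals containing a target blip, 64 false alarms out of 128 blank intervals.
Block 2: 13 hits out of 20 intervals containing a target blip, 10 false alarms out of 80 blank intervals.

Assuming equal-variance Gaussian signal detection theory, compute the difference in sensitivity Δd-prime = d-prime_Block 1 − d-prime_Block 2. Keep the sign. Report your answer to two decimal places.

Δd-prime = -1.36

Block 1: z(0.5703) = 0.177, z(0.5000) = 0.000, d' = 0.177
Block 2: z(0.6500) = 0.385, z(0.1250) = -1.150, d' = 1.535
Δd' = d'_Block 1 − d'_Block 2 = 0.177 − 1.535 = -1.358
Block 2 has the higher sensitivity.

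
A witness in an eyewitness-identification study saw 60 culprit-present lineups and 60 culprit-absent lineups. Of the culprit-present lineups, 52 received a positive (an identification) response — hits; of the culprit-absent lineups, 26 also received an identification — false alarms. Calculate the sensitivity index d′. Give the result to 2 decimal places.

H = 52/60 = 0.8667
FA = 26/60 = 0.4333
z(H) = z(0.8667) = 1.1109
z(FA) = z(0.4333) = -0.1680
d' = z(H) − z(FA) = 1.1109 − (-0.1680) = 1.2789

d′ = 1.28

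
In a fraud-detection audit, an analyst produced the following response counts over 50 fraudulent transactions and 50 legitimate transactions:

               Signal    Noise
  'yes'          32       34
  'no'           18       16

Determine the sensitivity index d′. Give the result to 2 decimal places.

H = 32/50 = 0.6400
FA = 34/50 = 0.6800
z(0.6400) = 0.358, z(0.6800) = 0.468
d' = z(H) − z(FA) = 0.358 − 0.468 = -0.110

d′ = -0.11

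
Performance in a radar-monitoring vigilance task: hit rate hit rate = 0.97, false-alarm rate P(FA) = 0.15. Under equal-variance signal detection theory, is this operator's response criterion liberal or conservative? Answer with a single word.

z(H) = 1.881, z(FA) = -1.036
c = −½·(z(H) + z(FA)) = -0.4225
c < 0 → liberal criterion (biased toward responding “yes”).

liberal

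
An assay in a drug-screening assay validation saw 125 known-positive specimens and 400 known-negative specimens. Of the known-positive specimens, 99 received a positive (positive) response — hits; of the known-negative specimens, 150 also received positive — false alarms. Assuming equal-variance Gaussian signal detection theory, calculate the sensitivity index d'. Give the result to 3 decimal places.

H = 99/125 = 0.7920
FA = 150/400 = 0.3750
z(H) = z(0.7920) = 0.8134
z(FA) = z(0.3750) = -0.3186
d' = z(H) − z(FA) = 0.8134 − (-0.3186) = 1.1320

d' = 1.132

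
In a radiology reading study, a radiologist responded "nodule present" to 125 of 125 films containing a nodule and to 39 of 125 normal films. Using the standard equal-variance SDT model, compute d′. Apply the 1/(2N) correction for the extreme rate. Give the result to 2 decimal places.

d′ = 3.14

The hit rate is 125/125 = 1, so apply the 1/(2N) correction: H → 1 − 1/(2·125) = 0.99600.
z(H) = z(0.99600) = 2.652
z(FA) = z(0.31200) = -0.490
d' = 2.652 − (-0.490) = 3.142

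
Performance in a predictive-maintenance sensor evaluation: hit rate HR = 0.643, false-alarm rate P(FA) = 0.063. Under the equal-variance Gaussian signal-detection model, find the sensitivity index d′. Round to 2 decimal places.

d′ = 1.90

Φ⁻¹(H) = Φ⁻¹(0.643) = 0.366
Φ⁻¹(FA) = Φ⁻¹(0.063) = -1.530
d' = z(H) − z(FA) = 0.366 − (-1.530) = 1.896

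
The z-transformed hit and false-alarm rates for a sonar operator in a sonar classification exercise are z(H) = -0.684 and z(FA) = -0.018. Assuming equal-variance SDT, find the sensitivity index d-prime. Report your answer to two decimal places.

d-prime = -0.67

d' = z(H) − z(FA) = -0.684 − (-0.018) = -0.666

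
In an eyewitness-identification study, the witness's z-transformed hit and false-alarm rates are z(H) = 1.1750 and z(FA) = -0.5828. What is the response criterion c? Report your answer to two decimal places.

c = −½·[z(H) + z(FA)] = −½·(1.1750 + (-0.5828)) = -0.2961
c < 0: the witness has a liberal response bias.

c = -0.30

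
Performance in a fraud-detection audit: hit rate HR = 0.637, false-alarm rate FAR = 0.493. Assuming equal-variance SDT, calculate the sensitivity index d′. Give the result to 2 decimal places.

d′ = 0.37

Φ⁻¹(H) = 0.3505
Φ⁻¹(FA) = -0.0175
d' = z(H) − z(FA) = 0.3505 − (-0.0175) = 0.3680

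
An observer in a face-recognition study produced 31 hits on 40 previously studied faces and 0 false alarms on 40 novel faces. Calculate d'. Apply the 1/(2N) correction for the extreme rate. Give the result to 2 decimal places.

d' = 3.00

The false-alarm rate is 0/40 = 0, so apply the 1/(2N) correction: FA → 1/(2·40) = 0.01250.
z(H) = z(0.77500) = 0.755
z(FA) = z(0.01250) = -2.241
d' = 0.755 − (-2.241) = 2.996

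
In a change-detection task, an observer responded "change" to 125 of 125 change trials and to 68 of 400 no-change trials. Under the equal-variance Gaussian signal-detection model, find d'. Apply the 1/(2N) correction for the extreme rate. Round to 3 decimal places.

The hit rate is 125/125 = 1, so apply the 1/(2N) correction: H → 1 − 1/(2·125) = 0.99600.
z(H) = z(0.99600) = 2.6521
z(FA) = z(0.17000) = -0.9542
d' = 2.6521 − (-0.9542) = 3.6063

d' = 3.606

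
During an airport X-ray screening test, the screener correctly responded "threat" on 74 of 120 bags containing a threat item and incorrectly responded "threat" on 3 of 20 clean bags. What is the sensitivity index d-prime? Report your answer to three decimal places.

d-prime = 1.333

H = 74/120 = 0.6167
FA = 3/20 = 0.1500
z(H) = 0.2968
z(FA) = -1.0364
d' = z(H) − z(FA) = 0.2968 − (-1.0364) = 1.3332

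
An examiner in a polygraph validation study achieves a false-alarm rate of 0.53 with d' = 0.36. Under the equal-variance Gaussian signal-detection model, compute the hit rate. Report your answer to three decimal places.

z(false-alarm rate) = z(0.53) = 0.0753
z(H) = z(FA) + d' = 0.0753 + 0.36 = 0.4353
hit rate = Φ(0.4353) = 0.6683

hit rate = 0.668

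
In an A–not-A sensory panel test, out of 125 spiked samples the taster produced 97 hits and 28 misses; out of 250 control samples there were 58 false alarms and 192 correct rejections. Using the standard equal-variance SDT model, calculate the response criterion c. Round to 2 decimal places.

c = -0.01

H = 97/125 = 0.7760
FA = 58/250 = 0.2320
Φ⁻¹(0.7760) = 0.7588, Φ⁻¹(0.2320) = -0.7323
c = −½·[z(H) + z(FA)] = −0.5 × (0.7588 + (-0.7323)) = -0.01325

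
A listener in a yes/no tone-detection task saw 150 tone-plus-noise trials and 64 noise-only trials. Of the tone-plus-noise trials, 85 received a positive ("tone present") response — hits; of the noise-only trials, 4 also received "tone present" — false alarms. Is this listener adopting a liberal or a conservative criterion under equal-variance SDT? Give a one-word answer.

conservative

z(H) = 0.168, z(FA) = -1.534
c = −½·(z(H) + z(FA)) = 0.683
c > 0 → conservative criterion (biased toward responding “no”).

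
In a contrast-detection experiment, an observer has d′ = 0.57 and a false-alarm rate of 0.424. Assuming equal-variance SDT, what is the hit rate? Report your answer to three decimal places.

hit rate = 0.647

z(false-alarm rate) = z(0.424) = -0.1917
z(H) = z(FA) + d' = -0.1917 + 0.57 = 0.3783
hit rate = Φ(0.3783) = 0.6474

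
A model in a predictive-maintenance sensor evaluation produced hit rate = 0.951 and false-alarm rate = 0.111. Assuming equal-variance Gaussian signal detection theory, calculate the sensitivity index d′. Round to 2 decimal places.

z(H) = 1.655
z(FA) = -1.221
d' = z(H) − z(FA) = 1.655 − (-1.221) = 2.876

d′ = 2.88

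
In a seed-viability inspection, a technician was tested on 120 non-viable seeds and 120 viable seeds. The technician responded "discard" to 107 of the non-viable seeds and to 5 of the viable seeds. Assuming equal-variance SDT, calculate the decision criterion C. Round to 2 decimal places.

C = 0.25

H = 107/120 = 0.8917
FA = 5/120 = 0.0417
z(H) = z(0.8917) = 1.2356
z(FA) = z(0.0417) = -1.7313
c = −½·[z(H) + z(FA)] = −0.5 × (1.2356 + (-1.7313)) = 0.24785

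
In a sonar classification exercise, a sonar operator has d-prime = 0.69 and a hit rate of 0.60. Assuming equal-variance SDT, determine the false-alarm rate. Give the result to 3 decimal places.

z(hit rate) = z(0.60) = 0.2533
z(FA) = z(H) − d' = 0.2533 − 0.69 = -0.4367
false-alarm rate = Φ(-0.4367) = 0.3312

false-alarm rate = 0.331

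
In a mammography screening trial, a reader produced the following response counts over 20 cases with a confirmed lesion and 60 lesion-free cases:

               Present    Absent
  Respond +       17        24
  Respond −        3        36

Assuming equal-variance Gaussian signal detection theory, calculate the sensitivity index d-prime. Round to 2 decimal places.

d-prime = 1.29

H = 17/20 = 0.8500
FA = 24/60 = 0.4000
z(0.8500) = 1.0364, z(0.4000) = -0.2533
d' = z(H) − z(FA) = 1.0364 − (-0.2533) = 1.2897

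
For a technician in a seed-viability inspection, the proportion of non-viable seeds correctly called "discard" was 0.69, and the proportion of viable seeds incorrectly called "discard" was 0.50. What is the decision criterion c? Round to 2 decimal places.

c = -0.25

z(H) = z(0.69) = 0.4959
z(FA) = z(0.50) = 0.0000
c = −½·[z(H) + z(FA)] = −0.5 × (0.4959 + 0.0000) = -0.24795
c < 0: the technician has a liberal response bias.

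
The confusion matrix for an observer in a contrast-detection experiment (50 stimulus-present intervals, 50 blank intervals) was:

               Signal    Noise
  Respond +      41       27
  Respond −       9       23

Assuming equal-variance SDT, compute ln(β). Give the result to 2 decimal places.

ln β = -0.41

H = 41/50 = 0.8200
FA = 27/50 = 0.5400
Φ⁻¹(H) = Φ⁻¹(0.8200) = 0.915
Φ⁻¹(FA) = Φ⁻¹(0.5400) = 0.100
ln β = −½·[z(H)² − z(FA)²] = −0.5 × (0.837 − 0.010) = -0.4135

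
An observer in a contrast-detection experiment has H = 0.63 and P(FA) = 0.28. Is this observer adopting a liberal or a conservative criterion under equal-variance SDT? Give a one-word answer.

conservative

z(H) = 0.332, z(FA) = -0.583
c = −½·(z(H) + z(FA)) = 0.1255
c > 0 → conservative criterion (biased toward responding “no”).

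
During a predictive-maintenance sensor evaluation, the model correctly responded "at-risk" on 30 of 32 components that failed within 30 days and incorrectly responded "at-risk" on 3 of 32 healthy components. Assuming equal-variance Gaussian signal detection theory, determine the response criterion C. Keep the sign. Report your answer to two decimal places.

H = 30/32 = 0.9375
FA = 3/32 = 0.0938
Φ⁻¹(H) = Φ⁻¹(0.9375) = 1.5341
Φ⁻¹(FA) = Φ⁻¹(0.0938) = -1.3177
c = −½·[z(H) + z(FA)] = −0.5 × (1.5341 + (-1.3177)) = -0.1082

C = -0.11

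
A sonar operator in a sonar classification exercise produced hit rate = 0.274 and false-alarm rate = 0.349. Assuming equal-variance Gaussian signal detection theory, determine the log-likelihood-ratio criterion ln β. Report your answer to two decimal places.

ln β = -0.11

z(0.274) = -0.601, z(0.349) = -0.388
ln β = −½·[z(H)² − z(FA)²] = −0.5 × (0.361 − 0.151) = -0.105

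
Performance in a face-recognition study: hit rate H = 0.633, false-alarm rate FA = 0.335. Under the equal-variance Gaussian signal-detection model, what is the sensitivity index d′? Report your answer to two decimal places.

Φ⁻¹(0.633) = 0.3398, Φ⁻¹(0.335) = -0.4261
d' = z(H) − z(FA) = 0.3398 − (-0.4261) = 0.7659

d′ = 0.77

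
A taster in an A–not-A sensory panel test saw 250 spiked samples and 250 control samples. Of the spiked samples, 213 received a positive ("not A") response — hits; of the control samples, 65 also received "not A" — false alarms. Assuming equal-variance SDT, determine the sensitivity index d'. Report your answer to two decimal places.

H = 213/250 = 0.8520
FA = 65/250 = 0.2600
z(H) = z(0.8520) = 1.045
z(FA) = z(0.2600) = -0.643
d' = z(H) − z(FA) = 1.045 − (-0.643) = 1.688

d' = 1.69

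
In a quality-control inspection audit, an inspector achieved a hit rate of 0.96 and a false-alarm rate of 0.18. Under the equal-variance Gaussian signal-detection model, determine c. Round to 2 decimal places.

c = -0.42

z(H) = z(0.96) = 1.751
z(FA) = z(0.18) = -0.915
c = −½·[z(H) + z(FA)] = −0.5 × (1.751 + (-0.915)) = -0.418
c < 0: the inspector has a liberal response bias.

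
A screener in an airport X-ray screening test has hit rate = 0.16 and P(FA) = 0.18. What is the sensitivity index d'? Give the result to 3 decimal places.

d' = -0.079

z(0.16) = -0.9945, z(0.18) = -0.9154
d' = z(H) − z(FA) = -0.9945 − (-0.9154) = -0.0791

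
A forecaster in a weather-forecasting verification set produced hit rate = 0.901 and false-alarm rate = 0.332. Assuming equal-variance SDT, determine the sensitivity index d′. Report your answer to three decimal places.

d′ = 1.722

z(0.901) = 1.2873, z(0.332) = -0.4344
d' = z(H) − z(FA) = 1.2873 − (-0.4344) = 1.7217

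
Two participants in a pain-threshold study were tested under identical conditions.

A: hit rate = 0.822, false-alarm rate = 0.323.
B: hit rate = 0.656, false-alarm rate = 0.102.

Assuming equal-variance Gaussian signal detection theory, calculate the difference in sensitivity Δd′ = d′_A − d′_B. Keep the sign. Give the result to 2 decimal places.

A: z(0.822) = 0.923, z(0.323) = -0.459, d' = 1.382
B: z(0.656) = 0.402, z(0.102) = -1.270, d' = 1.672
Δd' = d'_A − d'_B = 1.382 − 1.672 = -0.290
B has the higher sensitivity.

Δd′ = -0.29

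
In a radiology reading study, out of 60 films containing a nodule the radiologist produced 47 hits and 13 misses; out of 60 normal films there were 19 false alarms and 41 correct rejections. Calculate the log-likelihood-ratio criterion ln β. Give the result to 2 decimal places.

H = 47/60 = 0.7833
FA = 19/60 = 0.3167
Φ⁻¹(H) = Φ⁻¹(0.7833) = 0.783
Φ⁻¹(FA) = Φ⁻¹(0.3167) = -0.477
ln β = −½·[z(H)² − z(FA)²] = −0.5 × (0.613 − 0.228) = -0.1925

ln β = -0.19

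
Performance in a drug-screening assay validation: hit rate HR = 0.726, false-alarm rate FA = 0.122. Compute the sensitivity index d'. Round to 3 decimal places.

z(H) = z(0.726) = 0.6008
z(FA) = z(0.122) = -1.1650
d' = z(H) − z(FA) = 0.6008 − (-1.1650) = 1.7658

d' = 1.766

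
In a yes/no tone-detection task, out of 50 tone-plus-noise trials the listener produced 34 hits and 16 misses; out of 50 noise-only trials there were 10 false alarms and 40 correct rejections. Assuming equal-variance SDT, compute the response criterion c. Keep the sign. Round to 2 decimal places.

H = 34/50 = 0.6800
FA = 10/50 = 0.2000
z(0.6800) = 0.4677, z(0.2000) = -0.8416
c = −½·[z(H) + z(FA)] = −0.5 × (0.4677 + (-0.8416)) = 0.18695

c = 0.19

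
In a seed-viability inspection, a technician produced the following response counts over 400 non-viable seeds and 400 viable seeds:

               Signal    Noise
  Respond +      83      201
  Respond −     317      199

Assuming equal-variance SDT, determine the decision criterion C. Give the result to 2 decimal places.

H = 83/400 = 0.2075
FA = 201/400 = 0.5025
Φ⁻¹(H) = -0.8151
Φ⁻¹(FA) = 0.0063
c = −½·[z(H) + z(FA)] = −0.5 × (-0.8151 + 0.0063) = 0.4044
c > 0: the technician has a conservative response bias.

C = 0.40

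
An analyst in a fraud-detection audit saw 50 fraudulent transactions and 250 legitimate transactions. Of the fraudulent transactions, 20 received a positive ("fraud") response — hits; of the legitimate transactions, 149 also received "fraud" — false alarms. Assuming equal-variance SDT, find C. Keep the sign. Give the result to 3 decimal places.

C = 0.005

H = 20/50 = 0.4000
FA = 149/250 = 0.5960
Φ⁻¹(H) = -0.2533
Φ⁻¹(FA) = 0.2430
c = −½·[z(H) + z(FA)] = −0.5 × (-0.2533 + 0.2430) = 0.00515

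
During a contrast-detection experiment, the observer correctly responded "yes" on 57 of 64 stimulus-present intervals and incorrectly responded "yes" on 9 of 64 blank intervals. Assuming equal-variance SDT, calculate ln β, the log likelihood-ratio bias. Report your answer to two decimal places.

H = 57/64 = 0.8906
FA = 9/64 = 0.1406
z(H) = z(0.8906) = 1.230
z(FA) = z(0.1406) = -1.078
ln β = −½·[z(H)² − z(FA)²] = −0.5 × (1.513 − 1.162) = -0.1755

ln β = -0.18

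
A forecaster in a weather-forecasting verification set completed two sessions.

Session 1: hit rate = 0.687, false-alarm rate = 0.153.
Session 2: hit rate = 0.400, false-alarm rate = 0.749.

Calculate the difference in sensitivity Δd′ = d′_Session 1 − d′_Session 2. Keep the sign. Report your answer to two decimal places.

Δd′ = 2.44

Session 1: z(0.687) = 0.487, z(0.153) = -1.024, d' = 1.511
Session 2: z(0.400) = -0.253, z(0.749) = 0.671, d' = -0.924
Δd' = d'_Session 1 − d'_Session 2 = 1.511 − (-0.924) = 2.435
Session 1 has the higher sensitivity.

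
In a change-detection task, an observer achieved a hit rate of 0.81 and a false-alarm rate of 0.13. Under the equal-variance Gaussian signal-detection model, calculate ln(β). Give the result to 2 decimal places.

ln β = 0.25

Φ⁻¹(H) = Φ⁻¹(0.81) = 0.878
Φ⁻¹(FA) = Φ⁻¹(0.13) = -1.126
ln β = −½·[z(H)² − z(FA)²] = −0.5 × (0.771 − 1.268) = 0.2485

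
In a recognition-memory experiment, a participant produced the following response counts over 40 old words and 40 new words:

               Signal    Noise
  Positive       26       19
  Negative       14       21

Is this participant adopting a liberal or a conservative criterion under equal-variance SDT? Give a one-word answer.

liberal

z(H) = 0.385, z(FA) = -0.063
c = −½·(z(H) + z(FA)) = -0.161
c < 0 → liberal criterion (biased toward responding “yes”).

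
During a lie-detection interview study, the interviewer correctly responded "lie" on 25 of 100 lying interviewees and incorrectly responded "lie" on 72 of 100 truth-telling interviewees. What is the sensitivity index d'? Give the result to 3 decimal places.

d' = -1.257

H = 25/100 = 0.2500
FA = 72/100 = 0.7200
z(H) = z(0.2500) = -0.6745
z(FA) = z(0.7200) = 0.5828
d' = z(H) − z(FA) = -0.6745 − 0.5828 = -1.2573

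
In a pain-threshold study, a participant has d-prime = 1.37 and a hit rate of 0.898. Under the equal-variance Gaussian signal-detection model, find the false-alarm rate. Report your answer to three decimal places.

false-alarm rate = 0.460

z(hit rate) = z(0.898) = 1.2702
z(FA) = z(H) − d' = 1.2702 − 1.37 = -0.0998
false-alarm rate = Φ(-0.0998) = 0.4603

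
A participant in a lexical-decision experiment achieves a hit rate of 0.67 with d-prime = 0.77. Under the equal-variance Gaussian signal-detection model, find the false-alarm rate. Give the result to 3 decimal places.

false-alarm rate = 0.371

z(hit rate) = z(0.67) = 0.4399
z(FA) = z(H) − d' = 0.4399 − 0.77 = -0.3301
false-alarm rate = Φ(-0.3301) = 0.3707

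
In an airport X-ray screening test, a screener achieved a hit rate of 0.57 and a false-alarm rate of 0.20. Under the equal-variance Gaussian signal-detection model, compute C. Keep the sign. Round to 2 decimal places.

z(H) = z(0.57) = 0.1764
z(FA) = z(0.20) = -0.8416
c = −½·[z(H) + z(FA)] = −0.5 × (0.1764 + (-0.8416)) = 0.3326

C = 0.33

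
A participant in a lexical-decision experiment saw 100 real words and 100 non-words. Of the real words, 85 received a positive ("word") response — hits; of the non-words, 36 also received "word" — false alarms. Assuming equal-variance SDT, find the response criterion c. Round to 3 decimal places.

H = 85/100 = 0.8500
FA = 36/100 = 0.3600
z(H) = 1.0364
z(FA) = -0.3585
c = −½·[z(H) + z(FA)] = −0.5 × (1.0364 + (-0.3585)) = -0.33895
c < 0: the participant has a liberal response bias.

c = -0.339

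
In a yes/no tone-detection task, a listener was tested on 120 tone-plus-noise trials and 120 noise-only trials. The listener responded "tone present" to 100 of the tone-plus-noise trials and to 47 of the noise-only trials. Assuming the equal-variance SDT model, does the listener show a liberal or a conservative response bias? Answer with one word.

liberal

z(H) = 0.967, z(FA) = -0.275
c = −½·(z(H) + z(FA)) = -0.346
c < 0 → liberal criterion (biased toward responding “yes”).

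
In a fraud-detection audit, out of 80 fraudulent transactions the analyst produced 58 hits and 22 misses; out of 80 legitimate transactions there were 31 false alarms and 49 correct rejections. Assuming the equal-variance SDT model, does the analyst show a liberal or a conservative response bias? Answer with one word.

z(H) = 0.598, z(FA) = -0.286
c = −½·(z(H) + z(FA)) = -0.156
c < 0 → liberal criterion (biased toward responding “yes”).

liberal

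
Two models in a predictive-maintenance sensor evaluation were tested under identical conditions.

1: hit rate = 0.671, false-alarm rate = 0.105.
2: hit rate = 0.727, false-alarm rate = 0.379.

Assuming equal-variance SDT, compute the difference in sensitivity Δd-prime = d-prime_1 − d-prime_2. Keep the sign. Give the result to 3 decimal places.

1: z(0.671) = 0.4427, z(0.105) = -1.2536, d' = 1.6963
2: z(0.727) = 0.6038, z(0.379) = -0.3081, d' = 0.9119
Δd' = d'_1 − d'_2 = 1.6963 − 0.9119 = 0.7844
1 has the higher sensitivity.

Δd-prime = 0.784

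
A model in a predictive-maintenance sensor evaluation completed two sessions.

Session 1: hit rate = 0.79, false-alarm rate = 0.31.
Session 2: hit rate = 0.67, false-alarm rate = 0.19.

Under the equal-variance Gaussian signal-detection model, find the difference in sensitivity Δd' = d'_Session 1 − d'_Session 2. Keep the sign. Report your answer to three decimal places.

Δd' = -0.016

Session 1: z(0.79) = 0.8064, z(0.31) = -0.4959, d' = 1.3023
Session 2: z(0.67) = 0.4399, z(0.19) = -0.8779, d' = 1.3178
Δd' = d'_Session 1 − d'_Session 2 = 1.3023 − 1.3178 = -0.0155
Session 2 has the higher sensitivity.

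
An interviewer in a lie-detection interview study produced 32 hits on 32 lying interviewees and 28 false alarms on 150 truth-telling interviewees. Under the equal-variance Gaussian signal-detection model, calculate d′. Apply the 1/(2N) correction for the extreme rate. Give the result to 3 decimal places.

d′ = 3.044

The hit rate is 32/32 = 1, so apply the 1/(2N) correction: H → 1 − 1/(2·32) = 0.98438.
z(H) = z(0.98438) = 2.1540
z(FA) = z(0.18667) = -0.8902
d' = 2.1540 − (-0.8902) = 3.0442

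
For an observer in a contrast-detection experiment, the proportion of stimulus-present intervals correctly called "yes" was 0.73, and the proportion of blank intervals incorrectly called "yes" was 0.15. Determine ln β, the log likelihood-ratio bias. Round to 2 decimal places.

z(H) = z(0.73) = 0.613
z(FA) = z(0.15) = -1.036
ln β = −½·[z(H)² − z(FA)²] = −0.5 × (0.376 − 1.073) = 0.3485

ln β = 0.35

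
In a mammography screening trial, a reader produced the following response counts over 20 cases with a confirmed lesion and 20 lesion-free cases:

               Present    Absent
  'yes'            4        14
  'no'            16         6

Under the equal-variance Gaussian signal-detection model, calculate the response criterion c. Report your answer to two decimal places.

H = 4/20 = 0.2000
FA = 14/20 = 0.7000
z(H) = z(0.2000) = -0.842
z(FA) = z(0.7000) = 0.524
c = −½·[z(H) + z(FA)] = −0.5 × (-0.842 + 0.524) = 0.159

c = 0.16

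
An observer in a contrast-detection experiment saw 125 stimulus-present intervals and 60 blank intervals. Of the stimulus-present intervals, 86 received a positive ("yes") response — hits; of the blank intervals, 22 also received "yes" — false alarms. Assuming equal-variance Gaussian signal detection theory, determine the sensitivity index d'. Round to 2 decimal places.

H = 86/125 = 0.6880
FA = 22/60 = 0.3667
Φ⁻¹(H) = Φ⁻¹(0.6880) = 0.4902
Φ⁻¹(FA) = Φ⁻¹(0.3667) = -0.3406
d' = z(H) − z(FA) = 0.4902 − (-0.3406) = 0.8308

d' = 0.83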